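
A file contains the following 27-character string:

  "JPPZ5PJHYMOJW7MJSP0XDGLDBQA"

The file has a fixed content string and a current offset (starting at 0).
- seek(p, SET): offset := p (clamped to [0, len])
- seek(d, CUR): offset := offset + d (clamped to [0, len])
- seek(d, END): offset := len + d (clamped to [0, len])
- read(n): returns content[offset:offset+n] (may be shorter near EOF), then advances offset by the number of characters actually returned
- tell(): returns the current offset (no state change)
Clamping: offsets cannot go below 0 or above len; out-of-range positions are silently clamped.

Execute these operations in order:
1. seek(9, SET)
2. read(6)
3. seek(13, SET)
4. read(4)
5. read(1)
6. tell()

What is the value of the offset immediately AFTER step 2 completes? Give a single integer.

Answer: 15

Derivation:
After 1 (seek(9, SET)): offset=9
After 2 (read(6)): returned 'MOJW7M', offset=15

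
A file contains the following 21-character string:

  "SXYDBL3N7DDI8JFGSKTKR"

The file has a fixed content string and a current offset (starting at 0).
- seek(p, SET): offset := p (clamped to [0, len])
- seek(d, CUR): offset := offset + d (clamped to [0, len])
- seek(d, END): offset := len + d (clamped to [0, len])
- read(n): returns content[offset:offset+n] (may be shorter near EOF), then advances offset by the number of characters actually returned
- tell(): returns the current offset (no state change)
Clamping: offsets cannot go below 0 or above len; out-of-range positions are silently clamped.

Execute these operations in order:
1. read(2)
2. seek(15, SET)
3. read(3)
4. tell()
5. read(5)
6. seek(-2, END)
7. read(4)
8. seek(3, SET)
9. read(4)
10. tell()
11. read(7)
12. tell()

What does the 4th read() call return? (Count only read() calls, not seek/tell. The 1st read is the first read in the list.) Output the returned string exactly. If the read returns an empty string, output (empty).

After 1 (read(2)): returned 'SX', offset=2
After 2 (seek(15, SET)): offset=15
After 3 (read(3)): returned 'GSK', offset=18
After 4 (tell()): offset=18
After 5 (read(5)): returned 'TKR', offset=21
After 6 (seek(-2, END)): offset=19
After 7 (read(4)): returned 'KR', offset=21
After 8 (seek(3, SET)): offset=3
After 9 (read(4)): returned 'DBL3', offset=7
After 10 (tell()): offset=7
After 11 (read(7)): returned 'N7DDI8J', offset=14
After 12 (tell()): offset=14

Answer: KR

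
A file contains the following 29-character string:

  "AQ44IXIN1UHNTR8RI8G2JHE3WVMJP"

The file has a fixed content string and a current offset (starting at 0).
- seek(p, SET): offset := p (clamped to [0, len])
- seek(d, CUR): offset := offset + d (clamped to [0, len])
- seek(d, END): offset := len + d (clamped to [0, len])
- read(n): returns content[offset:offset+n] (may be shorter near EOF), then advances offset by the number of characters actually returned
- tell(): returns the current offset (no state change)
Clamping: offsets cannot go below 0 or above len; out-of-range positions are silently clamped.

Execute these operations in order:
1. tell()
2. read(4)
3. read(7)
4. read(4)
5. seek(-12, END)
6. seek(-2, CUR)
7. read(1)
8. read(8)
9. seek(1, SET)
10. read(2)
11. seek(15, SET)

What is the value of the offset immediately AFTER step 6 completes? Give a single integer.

After 1 (tell()): offset=0
After 2 (read(4)): returned 'AQ44', offset=4
After 3 (read(7)): returned 'IXIN1UH', offset=11
After 4 (read(4)): returned 'NTR8', offset=15
After 5 (seek(-12, END)): offset=17
After 6 (seek(-2, CUR)): offset=15

Answer: 15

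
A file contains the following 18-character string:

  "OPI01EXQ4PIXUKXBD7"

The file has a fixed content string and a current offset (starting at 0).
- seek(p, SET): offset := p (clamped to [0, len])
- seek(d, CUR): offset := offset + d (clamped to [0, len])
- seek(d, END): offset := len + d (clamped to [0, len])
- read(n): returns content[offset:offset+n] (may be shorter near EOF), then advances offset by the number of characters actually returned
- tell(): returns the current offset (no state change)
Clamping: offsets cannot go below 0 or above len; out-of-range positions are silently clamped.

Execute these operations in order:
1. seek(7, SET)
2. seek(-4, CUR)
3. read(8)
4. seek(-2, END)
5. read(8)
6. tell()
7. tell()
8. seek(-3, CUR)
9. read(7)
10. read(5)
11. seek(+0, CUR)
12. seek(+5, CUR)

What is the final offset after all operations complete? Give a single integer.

After 1 (seek(7, SET)): offset=7
After 2 (seek(-4, CUR)): offset=3
After 3 (read(8)): returned '01EXQ4PI', offset=11
After 4 (seek(-2, END)): offset=16
After 5 (read(8)): returned 'D7', offset=18
After 6 (tell()): offset=18
After 7 (tell()): offset=18
After 8 (seek(-3, CUR)): offset=15
After 9 (read(7)): returned 'BD7', offset=18
After 10 (read(5)): returned '', offset=18
After 11 (seek(+0, CUR)): offset=18
After 12 (seek(+5, CUR)): offset=18

Answer: 18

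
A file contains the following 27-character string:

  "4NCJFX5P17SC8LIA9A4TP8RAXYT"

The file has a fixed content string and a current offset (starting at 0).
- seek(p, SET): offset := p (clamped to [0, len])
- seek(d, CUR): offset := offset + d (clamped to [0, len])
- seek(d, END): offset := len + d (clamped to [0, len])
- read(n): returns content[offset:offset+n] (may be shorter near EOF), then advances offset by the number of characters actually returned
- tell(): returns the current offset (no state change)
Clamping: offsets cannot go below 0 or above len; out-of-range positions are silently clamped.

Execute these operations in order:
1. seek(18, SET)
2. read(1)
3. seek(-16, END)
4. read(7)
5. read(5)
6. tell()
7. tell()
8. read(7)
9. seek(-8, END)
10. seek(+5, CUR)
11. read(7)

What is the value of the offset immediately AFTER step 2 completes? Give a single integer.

After 1 (seek(18, SET)): offset=18
After 2 (read(1)): returned '4', offset=19

Answer: 19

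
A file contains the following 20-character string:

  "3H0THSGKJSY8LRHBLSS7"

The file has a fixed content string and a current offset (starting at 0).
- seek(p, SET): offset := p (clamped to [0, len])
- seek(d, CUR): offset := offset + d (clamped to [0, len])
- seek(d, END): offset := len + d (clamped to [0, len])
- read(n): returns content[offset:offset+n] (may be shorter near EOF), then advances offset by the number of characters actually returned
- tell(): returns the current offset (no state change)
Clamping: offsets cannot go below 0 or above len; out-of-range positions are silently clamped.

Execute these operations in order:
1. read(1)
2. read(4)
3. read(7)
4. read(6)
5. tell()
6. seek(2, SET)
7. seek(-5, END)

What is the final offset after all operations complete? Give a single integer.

After 1 (read(1)): returned '3', offset=1
After 2 (read(4)): returned 'H0TH', offset=5
After 3 (read(7)): returned 'SGKJSY8', offset=12
After 4 (read(6)): returned 'LRHBLS', offset=18
After 5 (tell()): offset=18
After 6 (seek(2, SET)): offset=2
After 7 (seek(-5, END)): offset=15

Answer: 15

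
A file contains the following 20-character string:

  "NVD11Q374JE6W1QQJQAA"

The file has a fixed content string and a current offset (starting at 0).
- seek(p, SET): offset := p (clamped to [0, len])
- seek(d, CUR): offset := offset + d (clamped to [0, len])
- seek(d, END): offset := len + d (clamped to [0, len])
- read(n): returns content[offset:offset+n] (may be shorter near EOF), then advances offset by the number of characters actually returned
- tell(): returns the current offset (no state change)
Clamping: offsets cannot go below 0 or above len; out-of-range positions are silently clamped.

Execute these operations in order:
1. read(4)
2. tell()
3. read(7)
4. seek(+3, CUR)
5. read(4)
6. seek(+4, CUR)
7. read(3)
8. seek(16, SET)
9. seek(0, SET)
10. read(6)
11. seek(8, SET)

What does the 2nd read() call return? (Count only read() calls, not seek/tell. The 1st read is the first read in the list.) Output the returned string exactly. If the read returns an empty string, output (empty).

Answer: 1Q374JE

Derivation:
After 1 (read(4)): returned 'NVD1', offset=4
After 2 (tell()): offset=4
After 3 (read(7)): returned '1Q374JE', offset=11
After 4 (seek(+3, CUR)): offset=14
After 5 (read(4)): returned 'QQJQ', offset=18
After 6 (seek(+4, CUR)): offset=20
After 7 (read(3)): returned '', offset=20
After 8 (seek(16, SET)): offset=16
After 9 (seek(0, SET)): offset=0
After 10 (read(6)): returned 'NVD11Q', offset=6
After 11 (seek(8, SET)): offset=8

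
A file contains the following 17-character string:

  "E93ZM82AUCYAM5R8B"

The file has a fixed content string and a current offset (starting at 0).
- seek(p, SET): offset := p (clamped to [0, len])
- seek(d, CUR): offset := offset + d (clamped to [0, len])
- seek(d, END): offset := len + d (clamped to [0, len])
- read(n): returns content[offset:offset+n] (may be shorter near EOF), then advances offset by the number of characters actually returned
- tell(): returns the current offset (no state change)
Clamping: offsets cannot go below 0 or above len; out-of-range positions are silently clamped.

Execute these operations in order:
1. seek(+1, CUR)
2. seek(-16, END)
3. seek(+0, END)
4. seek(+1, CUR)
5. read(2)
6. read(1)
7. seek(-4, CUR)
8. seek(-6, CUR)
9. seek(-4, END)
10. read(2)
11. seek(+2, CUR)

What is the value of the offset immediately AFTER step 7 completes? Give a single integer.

Answer: 13

Derivation:
After 1 (seek(+1, CUR)): offset=1
After 2 (seek(-16, END)): offset=1
After 3 (seek(+0, END)): offset=17
After 4 (seek(+1, CUR)): offset=17
After 5 (read(2)): returned '', offset=17
After 6 (read(1)): returned '', offset=17
After 7 (seek(-4, CUR)): offset=13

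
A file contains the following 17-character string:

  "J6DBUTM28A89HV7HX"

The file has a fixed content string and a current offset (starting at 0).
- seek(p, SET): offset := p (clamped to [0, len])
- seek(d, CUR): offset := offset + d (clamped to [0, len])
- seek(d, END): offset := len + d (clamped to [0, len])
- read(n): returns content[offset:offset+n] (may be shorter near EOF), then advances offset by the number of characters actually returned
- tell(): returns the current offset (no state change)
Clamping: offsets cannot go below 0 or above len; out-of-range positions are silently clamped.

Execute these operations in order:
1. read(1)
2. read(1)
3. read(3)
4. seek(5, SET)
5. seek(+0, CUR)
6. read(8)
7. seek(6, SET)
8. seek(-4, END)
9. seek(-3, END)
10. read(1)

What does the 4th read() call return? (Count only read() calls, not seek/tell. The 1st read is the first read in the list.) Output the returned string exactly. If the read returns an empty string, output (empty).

After 1 (read(1)): returned 'J', offset=1
After 2 (read(1)): returned '6', offset=2
After 3 (read(3)): returned 'DBU', offset=5
After 4 (seek(5, SET)): offset=5
After 5 (seek(+0, CUR)): offset=5
After 6 (read(8)): returned 'TM28A89H', offset=13
After 7 (seek(6, SET)): offset=6
After 8 (seek(-4, END)): offset=13
After 9 (seek(-3, END)): offset=14
After 10 (read(1)): returned '7', offset=15

Answer: TM28A89H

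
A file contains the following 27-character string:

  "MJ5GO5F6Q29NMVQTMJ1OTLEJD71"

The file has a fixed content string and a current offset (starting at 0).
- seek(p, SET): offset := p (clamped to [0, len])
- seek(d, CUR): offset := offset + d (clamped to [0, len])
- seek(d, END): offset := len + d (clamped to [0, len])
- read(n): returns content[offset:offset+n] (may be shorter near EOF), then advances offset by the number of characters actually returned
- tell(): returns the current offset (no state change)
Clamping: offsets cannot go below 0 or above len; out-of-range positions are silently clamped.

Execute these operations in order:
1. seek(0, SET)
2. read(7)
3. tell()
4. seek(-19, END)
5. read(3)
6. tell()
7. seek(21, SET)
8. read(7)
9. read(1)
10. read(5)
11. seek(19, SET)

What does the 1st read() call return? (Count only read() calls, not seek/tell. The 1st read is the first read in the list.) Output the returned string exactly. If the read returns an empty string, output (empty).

Answer: MJ5GO5F

Derivation:
After 1 (seek(0, SET)): offset=0
After 2 (read(7)): returned 'MJ5GO5F', offset=7
After 3 (tell()): offset=7
After 4 (seek(-19, END)): offset=8
After 5 (read(3)): returned 'Q29', offset=11
After 6 (tell()): offset=11
After 7 (seek(21, SET)): offset=21
After 8 (read(7)): returned 'LEJD71', offset=27
After 9 (read(1)): returned '', offset=27
After 10 (read(5)): returned '', offset=27
After 11 (seek(19, SET)): offset=19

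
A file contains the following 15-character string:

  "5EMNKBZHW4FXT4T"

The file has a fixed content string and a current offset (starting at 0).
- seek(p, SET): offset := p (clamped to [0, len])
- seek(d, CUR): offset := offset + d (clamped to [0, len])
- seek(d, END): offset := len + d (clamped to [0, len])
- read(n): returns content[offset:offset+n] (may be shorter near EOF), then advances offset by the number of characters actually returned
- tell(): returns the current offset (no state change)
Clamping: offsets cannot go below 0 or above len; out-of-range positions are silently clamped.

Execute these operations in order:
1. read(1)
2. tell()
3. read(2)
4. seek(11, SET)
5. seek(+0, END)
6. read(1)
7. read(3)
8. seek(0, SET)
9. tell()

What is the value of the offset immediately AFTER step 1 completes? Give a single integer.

After 1 (read(1)): returned '5', offset=1

Answer: 1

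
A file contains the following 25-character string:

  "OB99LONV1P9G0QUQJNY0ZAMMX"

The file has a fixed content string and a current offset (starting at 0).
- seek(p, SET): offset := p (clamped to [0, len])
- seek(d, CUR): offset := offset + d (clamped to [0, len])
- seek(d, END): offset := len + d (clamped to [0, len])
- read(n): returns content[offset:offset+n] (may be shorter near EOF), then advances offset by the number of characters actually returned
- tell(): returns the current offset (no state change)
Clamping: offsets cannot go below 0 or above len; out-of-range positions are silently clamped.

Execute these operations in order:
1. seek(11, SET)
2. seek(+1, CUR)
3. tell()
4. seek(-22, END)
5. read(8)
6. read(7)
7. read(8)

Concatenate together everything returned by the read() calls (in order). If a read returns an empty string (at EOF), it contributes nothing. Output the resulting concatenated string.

Answer: 9LONV1P9G0QUQJNY0ZAMMX

Derivation:
After 1 (seek(11, SET)): offset=11
After 2 (seek(+1, CUR)): offset=12
After 3 (tell()): offset=12
After 4 (seek(-22, END)): offset=3
After 5 (read(8)): returned '9LONV1P9', offset=11
After 6 (read(7)): returned 'G0QUQJN', offset=18
After 7 (read(8)): returned 'Y0ZAMMX', offset=25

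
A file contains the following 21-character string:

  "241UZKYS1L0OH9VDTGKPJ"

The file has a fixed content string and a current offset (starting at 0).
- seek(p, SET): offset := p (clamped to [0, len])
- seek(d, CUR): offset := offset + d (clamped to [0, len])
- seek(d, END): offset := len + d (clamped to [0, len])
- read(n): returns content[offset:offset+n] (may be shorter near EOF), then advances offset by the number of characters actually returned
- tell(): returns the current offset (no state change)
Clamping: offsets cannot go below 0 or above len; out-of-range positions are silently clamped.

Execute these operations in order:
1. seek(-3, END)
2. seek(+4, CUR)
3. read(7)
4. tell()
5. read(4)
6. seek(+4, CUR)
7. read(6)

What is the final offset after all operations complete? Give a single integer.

Answer: 21

Derivation:
After 1 (seek(-3, END)): offset=18
After 2 (seek(+4, CUR)): offset=21
After 3 (read(7)): returned '', offset=21
After 4 (tell()): offset=21
After 5 (read(4)): returned '', offset=21
After 6 (seek(+4, CUR)): offset=21
After 7 (read(6)): returned '', offset=21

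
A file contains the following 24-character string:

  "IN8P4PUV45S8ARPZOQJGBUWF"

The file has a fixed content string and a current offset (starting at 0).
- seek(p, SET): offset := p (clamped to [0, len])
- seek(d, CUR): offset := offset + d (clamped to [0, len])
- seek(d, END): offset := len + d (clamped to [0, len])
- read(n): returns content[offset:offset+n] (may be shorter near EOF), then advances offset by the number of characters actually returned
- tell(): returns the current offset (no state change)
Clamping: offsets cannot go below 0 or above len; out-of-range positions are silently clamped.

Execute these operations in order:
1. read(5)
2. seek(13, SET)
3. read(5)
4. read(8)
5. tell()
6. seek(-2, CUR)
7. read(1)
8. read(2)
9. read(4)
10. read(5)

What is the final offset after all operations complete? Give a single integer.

After 1 (read(5)): returned 'IN8P4', offset=5
After 2 (seek(13, SET)): offset=13
After 3 (read(5)): returned 'RPZOQ', offset=18
After 4 (read(8)): returned 'JGBUWF', offset=24
After 5 (tell()): offset=24
After 6 (seek(-2, CUR)): offset=22
After 7 (read(1)): returned 'W', offset=23
After 8 (read(2)): returned 'F', offset=24
After 9 (read(4)): returned '', offset=24
After 10 (read(5)): returned '', offset=24

Answer: 24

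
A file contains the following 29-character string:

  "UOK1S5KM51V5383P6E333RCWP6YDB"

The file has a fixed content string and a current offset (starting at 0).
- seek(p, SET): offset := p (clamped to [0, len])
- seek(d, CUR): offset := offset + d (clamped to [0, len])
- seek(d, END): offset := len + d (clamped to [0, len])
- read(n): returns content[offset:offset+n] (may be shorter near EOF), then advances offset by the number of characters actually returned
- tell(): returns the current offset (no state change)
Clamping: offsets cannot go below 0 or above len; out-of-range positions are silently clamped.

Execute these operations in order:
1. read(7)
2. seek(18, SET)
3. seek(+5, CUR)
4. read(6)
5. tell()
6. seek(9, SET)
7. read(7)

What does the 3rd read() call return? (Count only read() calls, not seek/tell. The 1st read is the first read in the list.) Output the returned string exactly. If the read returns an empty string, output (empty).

Answer: 1V5383P

Derivation:
After 1 (read(7)): returned 'UOK1S5K', offset=7
After 2 (seek(18, SET)): offset=18
After 3 (seek(+5, CUR)): offset=23
After 4 (read(6)): returned 'WP6YDB', offset=29
After 5 (tell()): offset=29
After 6 (seek(9, SET)): offset=9
After 7 (read(7)): returned '1V5383P', offset=16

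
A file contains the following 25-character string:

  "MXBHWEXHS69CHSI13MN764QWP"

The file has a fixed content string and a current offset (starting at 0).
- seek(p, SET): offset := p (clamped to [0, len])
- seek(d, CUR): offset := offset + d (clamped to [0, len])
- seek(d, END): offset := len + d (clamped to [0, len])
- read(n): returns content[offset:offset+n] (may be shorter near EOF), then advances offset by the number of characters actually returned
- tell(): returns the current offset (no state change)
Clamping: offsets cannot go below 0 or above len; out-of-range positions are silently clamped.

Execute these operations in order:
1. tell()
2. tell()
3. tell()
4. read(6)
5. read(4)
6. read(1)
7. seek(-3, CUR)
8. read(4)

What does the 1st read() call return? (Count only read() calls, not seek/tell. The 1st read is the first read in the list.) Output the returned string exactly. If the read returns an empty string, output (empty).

Answer: MXBHWE

Derivation:
After 1 (tell()): offset=0
After 2 (tell()): offset=0
After 3 (tell()): offset=0
After 4 (read(6)): returned 'MXBHWE', offset=6
After 5 (read(4)): returned 'XHS6', offset=10
After 6 (read(1)): returned '9', offset=11
After 7 (seek(-3, CUR)): offset=8
After 8 (read(4)): returned 'S69C', offset=12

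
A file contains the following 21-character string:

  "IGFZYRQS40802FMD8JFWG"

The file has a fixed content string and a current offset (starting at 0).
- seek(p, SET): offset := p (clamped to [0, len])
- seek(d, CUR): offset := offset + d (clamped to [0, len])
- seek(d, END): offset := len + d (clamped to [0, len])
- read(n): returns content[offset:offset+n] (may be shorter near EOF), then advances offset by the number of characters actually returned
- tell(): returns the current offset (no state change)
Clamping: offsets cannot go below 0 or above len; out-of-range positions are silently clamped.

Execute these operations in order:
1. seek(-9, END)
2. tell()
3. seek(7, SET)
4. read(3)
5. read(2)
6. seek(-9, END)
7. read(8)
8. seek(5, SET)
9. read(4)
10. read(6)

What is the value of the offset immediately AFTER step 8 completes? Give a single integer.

After 1 (seek(-9, END)): offset=12
After 2 (tell()): offset=12
After 3 (seek(7, SET)): offset=7
After 4 (read(3)): returned 'S40', offset=10
After 5 (read(2)): returned '80', offset=12
After 6 (seek(-9, END)): offset=12
After 7 (read(8)): returned '2FMD8JFW', offset=20
After 8 (seek(5, SET)): offset=5

Answer: 5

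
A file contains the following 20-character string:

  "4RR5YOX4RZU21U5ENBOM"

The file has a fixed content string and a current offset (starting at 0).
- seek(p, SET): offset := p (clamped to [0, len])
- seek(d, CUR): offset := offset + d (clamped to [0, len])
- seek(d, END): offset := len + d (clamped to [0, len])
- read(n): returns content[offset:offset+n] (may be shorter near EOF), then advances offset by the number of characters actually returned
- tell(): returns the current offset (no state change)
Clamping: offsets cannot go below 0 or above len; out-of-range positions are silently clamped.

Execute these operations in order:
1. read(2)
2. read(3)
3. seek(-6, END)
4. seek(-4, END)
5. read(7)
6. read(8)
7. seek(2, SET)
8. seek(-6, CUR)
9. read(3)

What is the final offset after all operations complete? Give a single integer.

Answer: 3

Derivation:
After 1 (read(2)): returned '4R', offset=2
After 2 (read(3)): returned 'R5Y', offset=5
After 3 (seek(-6, END)): offset=14
After 4 (seek(-4, END)): offset=16
After 5 (read(7)): returned 'NBOM', offset=20
After 6 (read(8)): returned '', offset=20
After 7 (seek(2, SET)): offset=2
After 8 (seek(-6, CUR)): offset=0
After 9 (read(3)): returned '4RR', offset=3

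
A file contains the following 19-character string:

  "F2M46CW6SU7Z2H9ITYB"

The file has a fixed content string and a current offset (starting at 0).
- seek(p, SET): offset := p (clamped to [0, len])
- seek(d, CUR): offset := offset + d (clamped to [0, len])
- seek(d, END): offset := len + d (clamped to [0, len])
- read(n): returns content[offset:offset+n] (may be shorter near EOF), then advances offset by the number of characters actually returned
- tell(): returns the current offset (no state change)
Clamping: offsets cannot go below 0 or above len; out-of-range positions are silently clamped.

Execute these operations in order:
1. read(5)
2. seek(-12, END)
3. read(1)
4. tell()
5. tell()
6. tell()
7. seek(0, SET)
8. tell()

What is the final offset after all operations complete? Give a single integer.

After 1 (read(5)): returned 'F2M46', offset=5
After 2 (seek(-12, END)): offset=7
After 3 (read(1)): returned '6', offset=8
After 4 (tell()): offset=8
After 5 (tell()): offset=8
After 6 (tell()): offset=8
After 7 (seek(0, SET)): offset=0
After 8 (tell()): offset=0

Answer: 0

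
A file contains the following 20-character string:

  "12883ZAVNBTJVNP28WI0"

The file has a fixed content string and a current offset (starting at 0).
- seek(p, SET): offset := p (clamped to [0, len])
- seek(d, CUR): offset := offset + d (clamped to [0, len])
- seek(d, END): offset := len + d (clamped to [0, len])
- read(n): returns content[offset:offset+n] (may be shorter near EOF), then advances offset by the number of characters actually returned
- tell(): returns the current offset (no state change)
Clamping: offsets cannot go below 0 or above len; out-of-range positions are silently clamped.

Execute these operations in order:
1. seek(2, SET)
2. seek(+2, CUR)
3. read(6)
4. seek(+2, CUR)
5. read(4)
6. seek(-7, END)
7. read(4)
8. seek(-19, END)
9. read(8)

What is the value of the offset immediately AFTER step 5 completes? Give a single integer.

After 1 (seek(2, SET)): offset=2
After 2 (seek(+2, CUR)): offset=4
After 3 (read(6)): returned '3ZAVNB', offset=10
After 4 (seek(+2, CUR)): offset=12
After 5 (read(4)): returned 'VNP2', offset=16

Answer: 16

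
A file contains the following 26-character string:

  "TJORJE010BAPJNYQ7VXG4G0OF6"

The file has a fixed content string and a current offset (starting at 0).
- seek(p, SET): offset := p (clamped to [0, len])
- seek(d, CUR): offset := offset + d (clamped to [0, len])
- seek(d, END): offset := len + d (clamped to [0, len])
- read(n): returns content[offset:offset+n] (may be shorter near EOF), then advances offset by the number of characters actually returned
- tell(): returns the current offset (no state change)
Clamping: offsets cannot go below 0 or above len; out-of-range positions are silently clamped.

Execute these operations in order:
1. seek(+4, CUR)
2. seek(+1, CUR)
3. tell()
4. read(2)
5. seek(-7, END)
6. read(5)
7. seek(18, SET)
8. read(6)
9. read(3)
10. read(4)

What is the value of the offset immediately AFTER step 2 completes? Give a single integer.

After 1 (seek(+4, CUR)): offset=4
After 2 (seek(+1, CUR)): offset=5

Answer: 5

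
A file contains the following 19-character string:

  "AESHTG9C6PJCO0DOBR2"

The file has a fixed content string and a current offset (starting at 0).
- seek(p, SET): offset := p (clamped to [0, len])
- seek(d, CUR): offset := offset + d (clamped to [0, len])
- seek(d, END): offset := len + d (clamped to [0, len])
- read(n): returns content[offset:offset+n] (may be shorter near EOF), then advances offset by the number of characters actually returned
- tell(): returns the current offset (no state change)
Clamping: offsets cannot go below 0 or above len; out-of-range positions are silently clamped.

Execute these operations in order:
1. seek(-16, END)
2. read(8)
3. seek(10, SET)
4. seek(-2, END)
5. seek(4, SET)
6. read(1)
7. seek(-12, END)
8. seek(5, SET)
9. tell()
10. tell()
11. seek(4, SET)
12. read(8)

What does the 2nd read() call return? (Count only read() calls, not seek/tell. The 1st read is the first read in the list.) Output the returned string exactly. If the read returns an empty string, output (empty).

After 1 (seek(-16, END)): offset=3
After 2 (read(8)): returned 'HTG9C6PJ', offset=11
After 3 (seek(10, SET)): offset=10
After 4 (seek(-2, END)): offset=17
After 5 (seek(4, SET)): offset=4
After 6 (read(1)): returned 'T', offset=5
After 7 (seek(-12, END)): offset=7
After 8 (seek(5, SET)): offset=5
After 9 (tell()): offset=5
After 10 (tell()): offset=5
After 11 (seek(4, SET)): offset=4
After 12 (read(8)): returned 'TG9C6PJC', offset=12

Answer: T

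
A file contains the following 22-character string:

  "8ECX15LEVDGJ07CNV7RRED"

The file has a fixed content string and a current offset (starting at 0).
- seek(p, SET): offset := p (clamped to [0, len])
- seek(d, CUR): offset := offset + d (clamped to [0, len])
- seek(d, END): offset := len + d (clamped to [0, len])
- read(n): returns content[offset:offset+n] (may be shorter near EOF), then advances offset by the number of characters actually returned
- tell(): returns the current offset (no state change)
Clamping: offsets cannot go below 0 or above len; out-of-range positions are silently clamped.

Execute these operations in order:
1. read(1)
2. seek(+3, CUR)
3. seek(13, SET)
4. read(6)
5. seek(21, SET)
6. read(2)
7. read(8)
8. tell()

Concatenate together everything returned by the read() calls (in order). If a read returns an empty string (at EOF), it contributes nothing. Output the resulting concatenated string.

After 1 (read(1)): returned '8', offset=1
After 2 (seek(+3, CUR)): offset=4
After 3 (seek(13, SET)): offset=13
After 4 (read(6)): returned '7CNV7R', offset=19
After 5 (seek(21, SET)): offset=21
After 6 (read(2)): returned 'D', offset=22
After 7 (read(8)): returned '', offset=22
After 8 (tell()): offset=22

Answer: 87CNV7RD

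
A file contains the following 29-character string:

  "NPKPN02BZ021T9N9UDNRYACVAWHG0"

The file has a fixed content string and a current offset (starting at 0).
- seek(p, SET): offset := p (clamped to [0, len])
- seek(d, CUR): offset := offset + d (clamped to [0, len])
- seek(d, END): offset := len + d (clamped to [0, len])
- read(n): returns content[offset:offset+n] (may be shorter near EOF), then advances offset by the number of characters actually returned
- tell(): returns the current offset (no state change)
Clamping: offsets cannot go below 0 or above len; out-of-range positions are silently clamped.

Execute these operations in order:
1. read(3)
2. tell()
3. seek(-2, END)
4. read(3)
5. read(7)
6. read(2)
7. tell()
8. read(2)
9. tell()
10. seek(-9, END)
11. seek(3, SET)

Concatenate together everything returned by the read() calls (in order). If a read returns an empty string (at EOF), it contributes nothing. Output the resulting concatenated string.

Answer: NPKG0

Derivation:
After 1 (read(3)): returned 'NPK', offset=3
After 2 (tell()): offset=3
After 3 (seek(-2, END)): offset=27
After 4 (read(3)): returned 'G0', offset=29
After 5 (read(7)): returned '', offset=29
After 6 (read(2)): returned '', offset=29
After 7 (tell()): offset=29
After 8 (read(2)): returned '', offset=29
After 9 (tell()): offset=29
After 10 (seek(-9, END)): offset=20
After 11 (seek(3, SET)): offset=3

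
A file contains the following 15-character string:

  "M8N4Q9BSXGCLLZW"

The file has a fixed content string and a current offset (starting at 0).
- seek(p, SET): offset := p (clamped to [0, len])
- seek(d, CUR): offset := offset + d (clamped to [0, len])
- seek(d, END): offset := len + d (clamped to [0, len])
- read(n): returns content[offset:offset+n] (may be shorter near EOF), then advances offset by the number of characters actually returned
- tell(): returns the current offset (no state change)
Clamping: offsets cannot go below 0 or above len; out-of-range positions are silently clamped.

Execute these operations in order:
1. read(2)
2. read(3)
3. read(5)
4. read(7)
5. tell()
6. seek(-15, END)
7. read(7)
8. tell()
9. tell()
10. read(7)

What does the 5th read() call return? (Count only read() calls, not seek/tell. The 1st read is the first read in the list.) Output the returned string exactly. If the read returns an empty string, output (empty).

Answer: M8N4Q9B

Derivation:
After 1 (read(2)): returned 'M8', offset=2
After 2 (read(3)): returned 'N4Q', offset=5
After 3 (read(5)): returned '9BSXG', offset=10
After 4 (read(7)): returned 'CLLZW', offset=15
After 5 (tell()): offset=15
After 6 (seek(-15, END)): offset=0
After 7 (read(7)): returned 'M8N4Q9B', offset=7
After 8 (tell()): offset=7
After 9 (tell()): offset=7
After 10 (read(7)): returned 'SXGCLLZ', offset=14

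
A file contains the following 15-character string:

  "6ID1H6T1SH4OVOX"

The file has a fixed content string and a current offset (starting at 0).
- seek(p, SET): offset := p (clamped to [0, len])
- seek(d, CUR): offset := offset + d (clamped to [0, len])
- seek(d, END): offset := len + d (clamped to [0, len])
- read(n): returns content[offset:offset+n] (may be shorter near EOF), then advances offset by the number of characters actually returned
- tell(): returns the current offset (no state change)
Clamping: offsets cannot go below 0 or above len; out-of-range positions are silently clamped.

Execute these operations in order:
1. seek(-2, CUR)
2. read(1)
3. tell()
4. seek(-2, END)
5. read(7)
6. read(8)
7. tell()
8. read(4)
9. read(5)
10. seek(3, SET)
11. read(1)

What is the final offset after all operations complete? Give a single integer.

After 1 (seek(-2, CUR)): offset=0
After 2 (read(1)): returned '6', offset=1
After 3 (tell()): offset=1
After 4 (seek(-2, END)): offset=13
After 5 (read(7)): returned 'OX', offset=15
After 6 (read(8)): returned '', offset=15
After 7 (tell()): offset=15
After 8 (read(4)): returned '', offset=15
After 9 (read(5)): returned '', offset=15
After 10 (seek(3, SET)): offset=3
After 11 (read(1)): returned '1', offset=4

Answer: 4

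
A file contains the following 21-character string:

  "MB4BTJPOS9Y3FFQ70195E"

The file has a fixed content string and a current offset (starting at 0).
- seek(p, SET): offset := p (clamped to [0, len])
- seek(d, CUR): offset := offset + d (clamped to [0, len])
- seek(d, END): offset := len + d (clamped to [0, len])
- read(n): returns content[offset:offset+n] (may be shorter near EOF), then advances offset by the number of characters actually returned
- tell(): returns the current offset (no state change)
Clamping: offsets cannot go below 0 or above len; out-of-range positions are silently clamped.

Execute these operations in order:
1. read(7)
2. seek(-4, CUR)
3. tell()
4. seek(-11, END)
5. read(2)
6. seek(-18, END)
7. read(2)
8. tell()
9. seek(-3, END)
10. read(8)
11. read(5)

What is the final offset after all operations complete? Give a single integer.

After 1 (read(7)): returned 'MB4BTJP', offset=7
After 2 (seek(-4, CUR)): offset=3
After 3 (tell()): offset=3
After 4 (seek(-11, END)): offset=10
After 5 (read(2)): returned 'Y3', offset=12
After 6 (seek(-18, END)): offset=3
After 7 (read(2)): returned 'BT', offset=5
After 8 (tell()): offset=5
After 9 (seek(-3, END)): offset=18
After 10 (read(8)): returned '95E', offset=21
After 11 (read(5)): returned '', offset=21

Answer: 21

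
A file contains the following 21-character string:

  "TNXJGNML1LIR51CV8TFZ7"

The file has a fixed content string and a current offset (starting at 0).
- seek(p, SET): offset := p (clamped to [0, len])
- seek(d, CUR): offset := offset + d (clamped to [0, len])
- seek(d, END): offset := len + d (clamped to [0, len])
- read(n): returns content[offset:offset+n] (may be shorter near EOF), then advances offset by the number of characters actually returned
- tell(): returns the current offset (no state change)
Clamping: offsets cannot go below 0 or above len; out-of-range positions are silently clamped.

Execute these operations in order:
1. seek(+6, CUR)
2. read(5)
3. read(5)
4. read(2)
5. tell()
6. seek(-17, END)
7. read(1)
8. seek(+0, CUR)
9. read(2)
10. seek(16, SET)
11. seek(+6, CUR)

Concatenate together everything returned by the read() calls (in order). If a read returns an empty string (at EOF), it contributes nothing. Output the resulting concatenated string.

Answer: ML1LIR51CV8TGNM

Derivation:
After 1 (seek(+6, CUR)): offset=6
After 2 (read(5)): returned 'ML1LI', offset=11
After 3 (read(5)): returned 'R51CV', offset=16
After 4 (read(2)): returned '8T', offset=18
After 5 (tell()): offset=18
After 6 (seek(-17, END)): offset=4
After 7 (read(1)): returned 'G', offset=5
After 8 (seek(+0, CUR)): offset=5
After 9 (read(2)): returned 'NM', offset=7
After 10 (seek(16, SET)): offset=16
After 11 (seek(+6, CUR)): offset=21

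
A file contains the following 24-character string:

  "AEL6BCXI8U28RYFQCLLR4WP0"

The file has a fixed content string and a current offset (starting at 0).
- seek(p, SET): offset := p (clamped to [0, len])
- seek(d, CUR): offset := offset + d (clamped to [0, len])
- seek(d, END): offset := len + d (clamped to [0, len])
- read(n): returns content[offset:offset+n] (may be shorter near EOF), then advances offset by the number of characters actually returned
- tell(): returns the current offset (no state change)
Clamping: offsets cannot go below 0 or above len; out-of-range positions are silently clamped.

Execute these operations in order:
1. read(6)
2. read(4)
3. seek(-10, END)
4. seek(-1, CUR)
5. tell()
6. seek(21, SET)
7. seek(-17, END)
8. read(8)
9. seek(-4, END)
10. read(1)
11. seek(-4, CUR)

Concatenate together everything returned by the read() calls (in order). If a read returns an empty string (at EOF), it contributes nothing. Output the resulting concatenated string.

After 1 (read(6)): returned 'AEL6BC', offset=6
After 2 (read(4)): returned 'XI8U', offset=10
After 3 (seek(-10, END)): offset=14
After 4 (seek(-1, CUR)): offset=13
After 5 (tell()): offset=13
After 6 (seek(21, SET)): offset=21
After 7 (seek(-17, END)): offset=7
After 8 (read(8)): returned 'I8U28RYF', offset=15
After 9 (seek(-4, END)): offset=20
After 10 (read(1)): returned '4', offset=21
After 11 (seek(-4, CUR)): offset=17

Answer: AEL6BCXI8UI8U28RYF4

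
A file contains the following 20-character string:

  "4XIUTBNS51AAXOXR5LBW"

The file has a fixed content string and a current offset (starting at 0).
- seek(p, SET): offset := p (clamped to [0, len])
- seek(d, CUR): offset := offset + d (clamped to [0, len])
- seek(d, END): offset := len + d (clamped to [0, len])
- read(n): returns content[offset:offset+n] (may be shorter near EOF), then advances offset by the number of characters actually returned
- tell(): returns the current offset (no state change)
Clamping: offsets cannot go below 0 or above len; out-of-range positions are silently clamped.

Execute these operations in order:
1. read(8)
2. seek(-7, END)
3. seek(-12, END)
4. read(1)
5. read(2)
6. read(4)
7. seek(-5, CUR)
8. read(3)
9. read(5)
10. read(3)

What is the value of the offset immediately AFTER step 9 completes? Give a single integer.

After 1 (read(8)): returned '4XIUTBNS', offset=8
After 2 (seek(-7, END)): offset=13
After 3 (seek(-12, END)): offset=8
After 4 (read(1)): returned '5', offset=9
After 5 (read(2)): returned '1A', offset=11
After 6 (read(4)): returned 'AXOX', offset=15
After 7 (seek(-5, CUR)): offset=10
After 8 (read(3)): returned 'AAX', offset=13
After 9 (read(5)): returned 'OXR5L', offset=18

Answer: 18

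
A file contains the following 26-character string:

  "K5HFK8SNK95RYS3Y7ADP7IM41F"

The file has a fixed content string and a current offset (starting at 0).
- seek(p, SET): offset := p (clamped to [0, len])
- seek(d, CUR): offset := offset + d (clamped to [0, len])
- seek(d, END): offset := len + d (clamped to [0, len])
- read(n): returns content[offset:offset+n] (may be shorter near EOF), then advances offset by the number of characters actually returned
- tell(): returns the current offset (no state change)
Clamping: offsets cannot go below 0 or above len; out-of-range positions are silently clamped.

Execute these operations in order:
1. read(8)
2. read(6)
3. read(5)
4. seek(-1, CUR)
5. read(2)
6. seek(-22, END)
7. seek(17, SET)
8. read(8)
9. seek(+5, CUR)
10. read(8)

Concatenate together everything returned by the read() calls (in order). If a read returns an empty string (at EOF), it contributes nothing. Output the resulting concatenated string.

After 1 (read(8)): returned 'K5HFK8SN', offset=8
After 2 (read(6)): returned 'K95RYS', offset=14
After 3 (read(5)): returned '3Y7AD', offset=19
After 4 (seek(-1, CUR)): offset=18
After 5 (read(2)): returned 'DP', offset=20
After 6 (seek(-22, END)): offset=4
After 7 (seek(17, SET)): offset=17
After 8 (read(8)): returned 'ADP7IM41', offset=25
After 9 (seek(+5, CUR)): offset=26
After 10 (read(8)): returned '', offset=26

Answer: K5HFK8SNK95RYS3Y7ADDPADP7IM41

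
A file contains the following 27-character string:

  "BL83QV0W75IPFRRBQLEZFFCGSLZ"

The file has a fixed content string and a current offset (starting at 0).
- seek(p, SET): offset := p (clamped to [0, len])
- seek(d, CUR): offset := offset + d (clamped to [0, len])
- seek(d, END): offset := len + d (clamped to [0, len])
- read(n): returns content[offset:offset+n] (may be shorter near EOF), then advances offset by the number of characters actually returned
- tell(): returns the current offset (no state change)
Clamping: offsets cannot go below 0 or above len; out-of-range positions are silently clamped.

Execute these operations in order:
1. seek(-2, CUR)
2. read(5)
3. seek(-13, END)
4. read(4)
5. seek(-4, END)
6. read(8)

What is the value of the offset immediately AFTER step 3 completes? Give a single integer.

After 1 (seek(-2, CUR)): offset=0
After 2 (read(5)): returned 'BL83Q', offset=5
After 3 (seek(-13, END)): offset=14

Answer: 14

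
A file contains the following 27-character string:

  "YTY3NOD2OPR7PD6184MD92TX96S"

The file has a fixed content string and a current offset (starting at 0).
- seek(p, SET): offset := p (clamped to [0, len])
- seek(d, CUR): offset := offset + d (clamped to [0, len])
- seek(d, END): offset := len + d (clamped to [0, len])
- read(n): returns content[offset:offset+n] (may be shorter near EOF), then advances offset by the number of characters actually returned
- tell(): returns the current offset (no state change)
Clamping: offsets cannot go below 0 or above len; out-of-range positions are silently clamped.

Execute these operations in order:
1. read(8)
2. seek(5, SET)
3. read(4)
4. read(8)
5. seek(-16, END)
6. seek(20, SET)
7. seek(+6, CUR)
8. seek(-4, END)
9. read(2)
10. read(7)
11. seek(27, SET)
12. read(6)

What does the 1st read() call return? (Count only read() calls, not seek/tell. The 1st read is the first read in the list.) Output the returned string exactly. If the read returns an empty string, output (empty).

Answer: YTY3NOD2

Derivation:
After 1 (read(8)): returned 'YTY3NOD2', offset=8
After 2 (seek(5, SET)): offset=5
After 3 (read(4)): returned 'OD2O', offset=9
After 4 (read(8)): returned 'PR7PD618', offset=17
After 5 (seek(-16, END)): offset=11
After 6 (seek(20, SET)): offset=20
After 7 (seek(+6, CUR)): offset=26
After 8 (seek(-4, END)): offset=23
After 9 (read(2)): returned 'X9', offset=25
After 10 (read(7)): returned '6S', offset=27
After 11 (seek(27, SET)): offset=27
After 12 (read(6)): returned '', offset=27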